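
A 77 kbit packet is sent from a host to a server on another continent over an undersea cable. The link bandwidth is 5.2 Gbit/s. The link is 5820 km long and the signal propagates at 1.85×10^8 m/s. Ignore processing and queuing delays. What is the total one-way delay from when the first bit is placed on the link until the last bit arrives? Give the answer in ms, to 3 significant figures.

L = 77000 bits.
Transmission delay = L/R = 77000 / 5200000000 = 0.0148077 ms.
Propagation delay = d/s = 5820000 m / 185000000 m/s = 31.4595 ms.
Total = 31.5 ms.

31.5 ms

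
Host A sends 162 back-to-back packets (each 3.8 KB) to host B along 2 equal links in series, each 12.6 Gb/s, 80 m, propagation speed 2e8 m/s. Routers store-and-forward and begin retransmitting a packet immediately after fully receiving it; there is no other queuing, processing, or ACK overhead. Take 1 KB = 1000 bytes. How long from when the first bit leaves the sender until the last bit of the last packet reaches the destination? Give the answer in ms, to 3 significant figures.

0.394 ms

Per-hop transmission t_tx = L/R = 30400/12600000000 = 0.0024127 ms.
Per-hop propagation t_prop = 80/200000000 = 0.0004 ms.
Pipeline fill: first packet needs 2·t_tx to clear all hops; remaining 161 packets each add one t_tx.
Total = (2+162-1)·t_tx + 2·t_prop = 163·0.0024127 + 2·0.0004 = 0.394 ms.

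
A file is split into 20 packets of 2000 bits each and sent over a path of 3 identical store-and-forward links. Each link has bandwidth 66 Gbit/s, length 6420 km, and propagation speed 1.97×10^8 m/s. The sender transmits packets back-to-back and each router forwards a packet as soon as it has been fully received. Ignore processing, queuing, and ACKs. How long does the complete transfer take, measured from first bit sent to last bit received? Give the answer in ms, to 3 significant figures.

Per-hop transmission t_tx = L/R = 2000/66000000000 = 3.0303e-05 ms.
Per-hop propagation t_prop = 6420000/197000000 = 32.5888 ms.
Pipeline fill: first packet needs 3·t_tx to clear all hops; remaining 19 packets each add one t_tx.
Total = (3+20-1)·t_tx + 3·t_prop = 22·3.0303e-05 + 3·32.5888 = 97.8 ms.

97.8 ms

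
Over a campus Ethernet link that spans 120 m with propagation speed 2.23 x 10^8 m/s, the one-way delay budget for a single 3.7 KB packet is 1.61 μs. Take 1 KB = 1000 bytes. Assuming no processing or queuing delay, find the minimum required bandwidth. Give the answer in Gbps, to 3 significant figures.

L = 29600 bits.
Propagation delay = 120 / 223000000 = 0.538117 μs.
Transmission budget = 1.61 − 0.538117 = 1.07188 μs.
R ≥ L / t_tx = 29600 bits / 1.07188e-06 s = 27.6 Gbps.

27.6 Gbps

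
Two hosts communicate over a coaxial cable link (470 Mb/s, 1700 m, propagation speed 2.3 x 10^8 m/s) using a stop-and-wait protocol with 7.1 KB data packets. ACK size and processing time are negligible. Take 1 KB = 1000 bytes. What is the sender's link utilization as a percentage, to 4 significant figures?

t_tx = L/R = 56800/470000000 = 0.000120851 s.
t_prop = 1700/2.3e+08 = 7.3913e-06 s; RTT = 1.47826e-05 s.
Cycle = t_tx + RTT = 0.000135634 s.
Utilization = t_tx / cycle = 0.000120851/0.000135634 = 89.10 %.

89.10 %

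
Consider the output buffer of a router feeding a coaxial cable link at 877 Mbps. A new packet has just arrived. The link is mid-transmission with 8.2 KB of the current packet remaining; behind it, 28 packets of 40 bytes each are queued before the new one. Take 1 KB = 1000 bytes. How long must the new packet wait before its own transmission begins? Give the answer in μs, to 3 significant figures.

85.0 μs

Each queued packet: L/R = 320/877000000 = 0.36488 μs.
28 queued → 10.2166 μs.
Plus remaining 65600 bits of current packet: 74.8005 μs.
Queuing delay = 85.0 μs.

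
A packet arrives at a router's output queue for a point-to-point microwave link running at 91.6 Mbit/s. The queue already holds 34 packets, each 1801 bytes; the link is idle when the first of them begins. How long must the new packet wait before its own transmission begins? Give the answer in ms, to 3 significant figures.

Each queued packet: L/R = 14408/91600000 = 0.157293 ms.
34 queued → 5.34795 ms.
Queuing delay = 5.35 ms.

5.35 ms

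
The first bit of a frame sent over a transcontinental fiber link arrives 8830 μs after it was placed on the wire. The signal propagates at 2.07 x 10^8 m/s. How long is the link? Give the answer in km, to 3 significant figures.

1830 km

d = s × t_prop = 2.07e+08 × 0.00883 = 1830 km.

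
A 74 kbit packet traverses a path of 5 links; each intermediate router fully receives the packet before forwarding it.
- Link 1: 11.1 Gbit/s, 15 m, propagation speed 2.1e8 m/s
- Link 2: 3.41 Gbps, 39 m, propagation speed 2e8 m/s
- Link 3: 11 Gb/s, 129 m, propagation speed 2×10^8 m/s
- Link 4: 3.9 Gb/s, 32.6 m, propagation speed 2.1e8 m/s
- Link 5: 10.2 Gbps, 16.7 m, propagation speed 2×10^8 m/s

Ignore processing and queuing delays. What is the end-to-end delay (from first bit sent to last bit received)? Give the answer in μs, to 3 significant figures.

62.5 μs

L = 74000 bits.
Transmission delays (L/R per hop): 6.66667, 21.7009, 6.72727, 18.9744, 7.2549 μs; sum = 61.3241 μs.
Propagation delays (d/s per hop): 0.0714286, 0.195, 0.645, 0.155238, 0.0835 μs; sum = 1.15017 μs.
End-to-end = 62.5 μs.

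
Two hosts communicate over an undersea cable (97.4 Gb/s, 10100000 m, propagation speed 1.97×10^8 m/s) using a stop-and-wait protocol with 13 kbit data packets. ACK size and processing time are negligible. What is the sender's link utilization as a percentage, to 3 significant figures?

0.000130 %

t_tx = L/R = 13000/97400000000 = 1.3347e-07 s.
t_prop = 10100000/197000000 = 0.051269 s; RTT = 0.102538 s.
Cycle = t_tx + RTT = 0.102538 s.
Utilization = t_tx / cycle = 1.3347e-07/0.102538 = 0.000130 %.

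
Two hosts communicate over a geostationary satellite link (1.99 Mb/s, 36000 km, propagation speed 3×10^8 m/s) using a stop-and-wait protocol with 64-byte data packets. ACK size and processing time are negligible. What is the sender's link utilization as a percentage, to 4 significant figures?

t_tx = L/R = 512/1990000 = 0.000257286 s.
t_prop = 36000000/300000000 = 0.12 s; RTT = 0.24 s.
Cycle = t_tx + RTT = 0.240257 s.
Utilization = t_tx / cycle = 0.000257286/0.240257 = 0.1071 %.

0.1071 %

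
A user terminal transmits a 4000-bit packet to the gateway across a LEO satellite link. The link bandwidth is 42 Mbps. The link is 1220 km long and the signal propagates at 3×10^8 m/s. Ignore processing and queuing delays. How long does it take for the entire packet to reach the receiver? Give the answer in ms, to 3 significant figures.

4.16 ms

Transmission delay = L/R = 4000 / 42000000 = 0.0952381 ms.
Propagation delay = d/s = 1220000 m / 300000000 m/s = 4.06667 ms.
Total = 4.16 ms.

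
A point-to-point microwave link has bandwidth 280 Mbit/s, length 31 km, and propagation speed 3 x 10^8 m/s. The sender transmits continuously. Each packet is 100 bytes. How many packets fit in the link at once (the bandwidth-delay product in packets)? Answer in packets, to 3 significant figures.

Propagation delay = 31000 / 300000000 = 0.000103333 s.
BDP = R × t_prop = 280000000 × 0.000103333 = 28933.3 bits.
In packets of 800 bits: 36.2 packets.

36.2 packets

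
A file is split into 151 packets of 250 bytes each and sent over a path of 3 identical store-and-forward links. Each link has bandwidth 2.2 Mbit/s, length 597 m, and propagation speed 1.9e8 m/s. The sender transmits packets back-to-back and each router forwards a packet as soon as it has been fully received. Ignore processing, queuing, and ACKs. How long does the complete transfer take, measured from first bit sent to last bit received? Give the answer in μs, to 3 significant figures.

139000 μs

Per-hop transmission t_tx = L/R = 2000/2200000 = 909.091 μs.
Per-hop propagation t_prop = 597/190000000 = 3.14211 μs.
Pipeline fill: first packet needs 3·t_tx to clear all hops; remaining 150 packets each add one t_tx.
Total = (3+151-1)·t_tx + 3·t_prop = 153·909.091 + 3·3.14211 = 139000 μs.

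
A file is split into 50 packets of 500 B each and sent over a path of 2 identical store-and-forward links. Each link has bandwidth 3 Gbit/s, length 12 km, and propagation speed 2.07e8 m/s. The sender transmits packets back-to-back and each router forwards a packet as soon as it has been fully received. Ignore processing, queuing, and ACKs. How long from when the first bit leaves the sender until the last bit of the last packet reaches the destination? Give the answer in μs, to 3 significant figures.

Per-hop transmission t_tx = L/R = 4000/3000000000 = 1.33333 μs.
Per-hop propagation t_prop = 12000/2.07e+08 = 57.971 μs.
Pipeline fill: first packet needs 2·t_tx to clear all hops; remaining 49 packets each add one t_tx.
Total = (2+50-1)·t_tx + 2·t_prop = 51·1.33333 + 2·57.971 = 184 μs.

184 μs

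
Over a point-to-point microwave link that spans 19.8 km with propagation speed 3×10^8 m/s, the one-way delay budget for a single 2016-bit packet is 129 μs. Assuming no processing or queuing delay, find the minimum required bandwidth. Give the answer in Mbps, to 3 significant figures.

32.0 Mbps

Propagation delay = 19800 / 300000000 = 66 μs.
Transmission budget = 129 − 66 = 63 μs.
R ≥ L / t_tx = 2016 bits / 6.3e-05 s = 32.0 Mbps.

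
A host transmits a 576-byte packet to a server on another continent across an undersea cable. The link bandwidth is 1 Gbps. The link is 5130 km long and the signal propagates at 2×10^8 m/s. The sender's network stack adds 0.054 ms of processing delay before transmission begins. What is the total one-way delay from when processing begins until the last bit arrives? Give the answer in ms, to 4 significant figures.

L = 576 × 8 = 4608 bits.
Transmission delay = L/R = 4608 / 1000000000 = 0.004608 ms.
Propagation delay = d/s = 5130000 m / 200000000 m/s = 25.65 ms.
Plus processing delay 0.054 ms = 0.054 ms.
Total = 25.71 ms.

25.71 ms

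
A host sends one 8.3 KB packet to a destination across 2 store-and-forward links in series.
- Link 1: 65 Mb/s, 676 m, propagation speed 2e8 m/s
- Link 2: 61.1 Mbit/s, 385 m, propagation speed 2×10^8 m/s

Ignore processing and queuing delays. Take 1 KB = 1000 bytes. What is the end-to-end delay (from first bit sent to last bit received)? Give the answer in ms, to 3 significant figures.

2.11 ms

L = 66400 bits.
Transmission delays (L/R per hop): 1.02154, 1.08674 ms; sum = 2.10828 ms.
Propagation delays (d/s per hop): 0.00338, 0.001925 ms; sum = 0.005305 ms.
End-to-end = 2.11 ms.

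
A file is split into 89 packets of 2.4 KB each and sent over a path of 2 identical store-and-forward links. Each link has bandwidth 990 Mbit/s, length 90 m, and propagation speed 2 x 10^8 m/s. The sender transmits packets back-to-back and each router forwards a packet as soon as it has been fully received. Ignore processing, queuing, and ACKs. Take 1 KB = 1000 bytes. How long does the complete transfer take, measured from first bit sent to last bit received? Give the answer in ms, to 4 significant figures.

1.746 ms

Per-hop transmission t_tx = L/R = 19200/990000000 = 0.0193939 ms.
Per-hop propagation t_prop = 90/200000000 = 0.00045 ms.
Pipeline fill: first packet needs 2·t_tx to clear all hops; remaining 88 packets each add one t_tx.
Total = (2+89-1)·t_tx + 2·t_prop = 90·0.0193939 + 2·0.00045 = 1.746 ms.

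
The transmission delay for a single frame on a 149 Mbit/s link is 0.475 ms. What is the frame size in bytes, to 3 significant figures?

L = R × t_tx = 149000000 b/s × 0.000475 s = 70775 bits.
In bytes: 70775 / 8 = 8850 bytes.

8850 bytes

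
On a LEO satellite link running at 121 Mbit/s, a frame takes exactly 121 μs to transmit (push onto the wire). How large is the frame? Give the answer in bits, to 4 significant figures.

L = R × t_tx = 121000000 b/s × 0.000121 s = 14641 bits.

14640 bits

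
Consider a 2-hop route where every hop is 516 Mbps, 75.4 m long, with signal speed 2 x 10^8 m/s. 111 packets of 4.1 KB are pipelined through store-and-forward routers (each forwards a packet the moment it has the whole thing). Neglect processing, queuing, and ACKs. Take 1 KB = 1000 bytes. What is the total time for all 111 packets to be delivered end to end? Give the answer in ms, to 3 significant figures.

7.12 ms

Per-hop transmission t_tx = L/R = 32800/516000000 = 0.0635659 ms.
Per-hop propagation t_prop = 75.4/200000000 = 0.000377 ms.
Pipeline fill: first packet needs 2·t_tx to clear all hops; remaining 110 packets each add one t_tx.
Total = (2+111-1)·t_tx + 2·t_prop = 112·0.0635659 + 2·0.000377 = 7.12 ms.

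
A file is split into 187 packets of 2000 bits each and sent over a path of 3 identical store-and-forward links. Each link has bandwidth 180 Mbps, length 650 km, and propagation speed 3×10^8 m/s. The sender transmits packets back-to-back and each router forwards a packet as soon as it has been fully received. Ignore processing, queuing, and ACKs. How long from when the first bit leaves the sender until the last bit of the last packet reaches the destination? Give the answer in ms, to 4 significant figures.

8.600 ms

Per-hop transmission t_tx = L/R = 2000/180000000 = 0.0111111 ms.
Per-hop propagation t_prop = 650000/300000000 = 2.16667 ms.
Pipeline fill: first packet needs 3·t_tx to clear all hops; remaining 186 packets each add one t_tx.
Total = (3+187-1)·t_tx + 3·t_prop = 189·0.0111111 + 3·2.16667 = 8.600 ms.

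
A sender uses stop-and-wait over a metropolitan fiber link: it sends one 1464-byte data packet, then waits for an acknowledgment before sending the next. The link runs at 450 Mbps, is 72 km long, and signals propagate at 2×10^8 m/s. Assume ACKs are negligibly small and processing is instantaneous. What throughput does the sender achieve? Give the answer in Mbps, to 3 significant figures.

t_tx = L/R = 11712/450000000 = 2.60267e-05 s.
t_prop = 72000/200000000 = 0.00036 s; RTT = 0.00072 s.
Cycle = t_tx + RTT = 0.000746027 s.
Throughput = L / cycle = 11712 / 0.000746027 = 15.7 Mbps.

15.7 Mbps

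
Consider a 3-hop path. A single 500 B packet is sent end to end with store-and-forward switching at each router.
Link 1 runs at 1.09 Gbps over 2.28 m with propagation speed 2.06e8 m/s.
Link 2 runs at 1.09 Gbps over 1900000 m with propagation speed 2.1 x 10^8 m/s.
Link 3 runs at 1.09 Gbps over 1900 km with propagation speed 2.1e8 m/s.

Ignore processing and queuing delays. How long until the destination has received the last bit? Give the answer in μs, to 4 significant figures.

L = 500 × 8 = 4000 bits.
Transmission delay per hop = L/R = 4000/1090000000 = 3.66972 μs; 3 hops → 11.0092 μs.
Propagation delays (d/s per hop): 0.011068, 9047.62, 9047.62 μs; sum = 18095.2 μs.
End-to-end = 18110 μs.

18110 μs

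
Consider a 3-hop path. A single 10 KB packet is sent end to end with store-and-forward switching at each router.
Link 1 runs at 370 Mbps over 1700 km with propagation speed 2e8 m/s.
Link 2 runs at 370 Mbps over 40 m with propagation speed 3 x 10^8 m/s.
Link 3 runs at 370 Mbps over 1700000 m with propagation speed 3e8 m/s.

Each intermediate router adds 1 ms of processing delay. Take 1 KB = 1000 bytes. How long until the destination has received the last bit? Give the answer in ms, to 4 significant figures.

L = 80000 bits.
Transmission delay per hop = L/R = 80000/370000000 = 0.216216 ms; 3 hops → 0.648649 ms.
Propagation delays (d/s per hop): 8.5, 0.000133333, 5.66667 ms; sum = 14.1668 ms.
Processing at 2 router(s): 2 × 1 ms = 2 ms.
End-to-end = 16.82 ms.

16.82 ms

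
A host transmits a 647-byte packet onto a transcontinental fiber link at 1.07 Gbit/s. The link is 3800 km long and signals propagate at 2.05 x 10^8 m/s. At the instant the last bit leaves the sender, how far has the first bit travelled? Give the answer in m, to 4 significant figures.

t_tx = L/R = 5176/1.07e+09 = 4.83738e-06 s.
Distance = s × t_tx = 2.05e+08 × 4.83738e-06 = 991.7 m.

991.7 m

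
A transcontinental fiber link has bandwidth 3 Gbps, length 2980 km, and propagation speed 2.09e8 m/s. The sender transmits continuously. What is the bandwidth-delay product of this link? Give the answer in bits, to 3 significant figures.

Propagation delay = 2980000 / 209000000 = 0.0142584 s.
BDP = R × t_prop = 3000000000 × 0.0142584 = 42775100 bits.

42800000 bits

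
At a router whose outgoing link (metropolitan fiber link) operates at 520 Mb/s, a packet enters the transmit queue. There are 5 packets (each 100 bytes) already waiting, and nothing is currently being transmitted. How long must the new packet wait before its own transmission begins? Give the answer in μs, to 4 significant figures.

Each queued packet: L/R = 800/520000000 = 1.53846 μs.
5 queued → 7.69231 μs.
Queuing delay = 7.692 μs.

7.692 μs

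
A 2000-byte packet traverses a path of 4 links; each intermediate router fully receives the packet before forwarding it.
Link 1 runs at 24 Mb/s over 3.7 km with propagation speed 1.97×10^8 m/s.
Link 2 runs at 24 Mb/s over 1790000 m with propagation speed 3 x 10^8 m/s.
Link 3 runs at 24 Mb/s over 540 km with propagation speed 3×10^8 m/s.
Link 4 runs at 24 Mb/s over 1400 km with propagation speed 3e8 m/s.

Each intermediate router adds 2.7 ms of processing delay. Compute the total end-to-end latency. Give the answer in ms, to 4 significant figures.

L = 2000 × 8 = 16000 bits.
Transmission delay per hop = L/R = 16000/24000000 = 0.666667 ms; 4 hops → 2.66667 ms.
Propagation delays (d/s per hop): 0.0187817, 5.96667, 1.8, 4.66667 ms; sum = 12.4521 ms.
Processing at 3 router(s): 3 × 2.7 ms = 8.1 ms.
End-to-end = 23.22 ms.

23.22 ms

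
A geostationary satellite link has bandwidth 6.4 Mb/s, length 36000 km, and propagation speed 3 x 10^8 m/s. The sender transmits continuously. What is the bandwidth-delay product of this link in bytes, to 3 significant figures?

96000 bytes

Propagation delay = 36000000 / 300000000 = 0.12 s.
BDP = R × t_prop = 6400000 × 0.12 = 768000 bits.
In bytes: 768000/8 = 96000 bytes.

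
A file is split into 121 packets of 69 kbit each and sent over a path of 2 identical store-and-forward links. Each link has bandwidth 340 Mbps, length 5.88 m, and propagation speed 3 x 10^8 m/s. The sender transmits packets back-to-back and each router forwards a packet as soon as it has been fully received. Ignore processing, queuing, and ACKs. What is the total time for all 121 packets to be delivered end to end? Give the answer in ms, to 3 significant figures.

24.8 ms

Per-hop transmission t_tx = L/R = 69000/340000000 = 0.202941 ms.
Per-hop propagation t_prop = 5.88/300000000 = 1.96e-05 ms.
Pipeline fill: first packet needs 2·t_tx to clear all hops; remaining 120 packets each add one t_tx.
Total = (2+121-1)·t_tx + 2·t_prop = 122·0.202941 + 2·1.96e-05 = 24.8 ms.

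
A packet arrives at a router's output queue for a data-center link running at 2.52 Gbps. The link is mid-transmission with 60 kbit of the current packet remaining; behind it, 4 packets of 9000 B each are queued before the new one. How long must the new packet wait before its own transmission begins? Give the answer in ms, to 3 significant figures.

0.138 ms

Each queued packet: L/R = 72000/2520000000 = 0.0285714 ms.
4 queued → 0.114286 ms.
Plus remaining 60000 bits of current packet: 0.0238095 ms.
Queuing delay = 0.138 ms.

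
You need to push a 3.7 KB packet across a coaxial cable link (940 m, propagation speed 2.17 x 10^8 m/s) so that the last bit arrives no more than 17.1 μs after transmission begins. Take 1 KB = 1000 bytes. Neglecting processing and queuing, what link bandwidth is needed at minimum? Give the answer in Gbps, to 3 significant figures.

L = 29600 bits.
Propagation delay = 940 / 217000000 = 4.3318 μs.
Transmission budget = 17.1 − 4.3318 = 12.7682 μs.
R ≥ L / t_tx = 29600 bits / 1.27682e-05 s = 2.32 Gbps.

2.32 Gbps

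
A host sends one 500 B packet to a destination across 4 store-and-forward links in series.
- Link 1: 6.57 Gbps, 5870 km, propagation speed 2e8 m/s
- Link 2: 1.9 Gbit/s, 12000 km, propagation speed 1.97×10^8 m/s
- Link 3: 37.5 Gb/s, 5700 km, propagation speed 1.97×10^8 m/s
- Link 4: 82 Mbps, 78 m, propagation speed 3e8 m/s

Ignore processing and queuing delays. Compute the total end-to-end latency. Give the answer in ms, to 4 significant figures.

L = 500 × 8 = 4000 bits.
Transmission delays (L/R per hop): 0.000608828, 0.00210526, 0.000106667, 0.0487805 ms; sum = 0.0516012 ms.
Propagation delays (d/s per hop): 29.35, 60.9137, 28.934, 0.00026 ms; sum = 119.198 ms.
End-to-end = 119.2 ms.

119.2 ms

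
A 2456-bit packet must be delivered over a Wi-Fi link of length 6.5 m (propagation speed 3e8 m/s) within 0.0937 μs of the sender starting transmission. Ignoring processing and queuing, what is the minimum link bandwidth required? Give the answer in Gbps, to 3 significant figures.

Propagation delay = 6.5 / 300000000 = 0.0216667 μs.
Transmission budget = 0.0937 − 0.0216667 = 0.0720333 μs.
R ≥ L / t_tx = 2456 bits / 7.20333e-08 s = 34.1 Gbps.

34.1 Gbps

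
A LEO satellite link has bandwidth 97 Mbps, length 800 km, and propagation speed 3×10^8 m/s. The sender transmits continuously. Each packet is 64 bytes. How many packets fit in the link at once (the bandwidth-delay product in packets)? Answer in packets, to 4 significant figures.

505.2 packets

Propagation delay = 800000 / 300000000 = 0.00266667 s.
BDP = R × t_prop = 97000000 × 0.00266667 = 258667 bits.
In packets of 512 bits: 505.2 packets.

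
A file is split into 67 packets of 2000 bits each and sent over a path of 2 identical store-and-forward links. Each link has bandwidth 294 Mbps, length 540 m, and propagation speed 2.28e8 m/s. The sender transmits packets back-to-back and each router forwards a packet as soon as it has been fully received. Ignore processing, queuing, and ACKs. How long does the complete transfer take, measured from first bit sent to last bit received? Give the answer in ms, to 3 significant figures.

0.467 ms

Per-hop transmission t_tx = L/R = 2000/294000000 = 0.00680272 ms.
Per-hop propagation t_prop = 540/2.28e+08 = 0.00236842 ms.
Pipeline fill: first packet needs 2·t_tx to clear all hops; remaining 66 packets each add one t_tx.
Total = (2+67-1)·t_tx + 2·t_prop = 68·0.00680272 + 2·0.00236842 = 0.467 ms.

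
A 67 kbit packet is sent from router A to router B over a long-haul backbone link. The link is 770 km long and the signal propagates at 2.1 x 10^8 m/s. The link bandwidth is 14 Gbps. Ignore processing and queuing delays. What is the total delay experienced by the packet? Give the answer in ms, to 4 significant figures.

L = 67000 bits.
Transmission delay = L/R = 67000 / 14000000000 = 0.00478571 ms.
Propagation delay = d/s = 770000 m / 210000000 m/s = 3.66667 ms.
Total = 3.671 ms.

3.671 ms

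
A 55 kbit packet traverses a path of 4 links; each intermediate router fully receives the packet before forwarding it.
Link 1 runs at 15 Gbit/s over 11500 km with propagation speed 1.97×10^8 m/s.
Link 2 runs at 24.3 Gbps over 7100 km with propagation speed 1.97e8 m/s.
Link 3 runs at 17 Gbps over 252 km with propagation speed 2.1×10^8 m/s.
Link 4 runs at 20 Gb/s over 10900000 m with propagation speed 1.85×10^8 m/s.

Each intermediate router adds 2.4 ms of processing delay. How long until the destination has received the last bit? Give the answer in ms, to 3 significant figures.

L = 55000 bits.
Transmission delays (L/R per hop): 0.00366667, 0.00226337, 0.00323529, 0.00275 ms; sum = 0.0119153 ms.
Propagation delays (d/s per hop): 58.3756, 36.0406, 1.2, 58.9189 ms; sum = 154.535 ms.
Processing at 3 router(s): 3 × 2.4 ms = 7.2 ms.
End-to-end = 162 ms.

162 ms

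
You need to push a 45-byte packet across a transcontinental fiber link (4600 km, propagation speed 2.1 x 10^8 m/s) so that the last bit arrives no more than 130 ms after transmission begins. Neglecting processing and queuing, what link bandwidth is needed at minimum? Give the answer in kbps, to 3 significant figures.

3.33 kbps

L = 360 bits.
Propagation delay = 4600000 / 210000000 = 21.9048 ms.
Transmission budget = 130 − 21.9048 = 108.095 ms.
R ≥ L / t_tx = 360 bits / 0.108095 s = 3.33 kbps.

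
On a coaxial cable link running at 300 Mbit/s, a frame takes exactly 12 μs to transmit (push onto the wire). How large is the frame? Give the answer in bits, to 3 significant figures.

3600 bits

L = R × t_tx = 300000000 b/s × 1.2e-05 s = 3600 bits.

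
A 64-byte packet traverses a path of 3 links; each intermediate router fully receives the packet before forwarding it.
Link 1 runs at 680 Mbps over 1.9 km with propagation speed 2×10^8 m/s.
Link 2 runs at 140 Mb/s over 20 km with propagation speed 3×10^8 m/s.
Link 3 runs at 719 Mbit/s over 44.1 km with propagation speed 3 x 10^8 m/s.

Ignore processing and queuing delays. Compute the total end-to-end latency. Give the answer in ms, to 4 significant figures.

0.2283 ms

L = 64 × 8 = 512 bits.
Transmission delays (L/R per hop): 0.000752941, 0.00365714, 0.0007121 ms; sum = 0.00512218 ms.
Propagation delays (d/s per hop): 0.0095, 0.0666667, 0.147 ms; sum = 0.223167 ms.
End-to-end = 0.2283 ms.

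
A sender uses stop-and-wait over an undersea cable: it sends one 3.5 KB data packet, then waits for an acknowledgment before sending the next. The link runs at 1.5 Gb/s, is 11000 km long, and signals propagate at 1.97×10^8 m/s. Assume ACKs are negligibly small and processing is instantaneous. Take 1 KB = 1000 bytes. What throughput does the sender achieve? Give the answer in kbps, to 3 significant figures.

251 kbps

t_tx = L/R = 28000/1500000000 = 1.86667e-05 s.
t_prop = 11000000/197000000 = 0.0558376 s; RTT = 0.111675 s.
Cycle = t_tx + RTT = 0.111694 s.
Throughput = L / cycle = 28000 / 0.111694 = 251 kbps.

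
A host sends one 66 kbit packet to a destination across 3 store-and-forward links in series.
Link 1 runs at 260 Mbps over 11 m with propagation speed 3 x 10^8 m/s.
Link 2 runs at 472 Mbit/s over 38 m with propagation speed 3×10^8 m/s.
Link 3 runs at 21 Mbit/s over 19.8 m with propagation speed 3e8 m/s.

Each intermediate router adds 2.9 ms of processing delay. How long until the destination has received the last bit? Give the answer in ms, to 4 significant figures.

L = 66000 bits.
Transmission delays (L/R per hop): 0.253846, 0.139831, 3.14286 ms; sum = 3.53653 ms.
Propagation delays (d/s per hop): 3.66667e-05, 0.000126667, 6.6e-05 ms; sum = 0.000229333 ms.
Processing at 2 router(s): 2 × 2.9 ms = 5.8 ms.
End-to-end = 9.337 ms.

9.337 ms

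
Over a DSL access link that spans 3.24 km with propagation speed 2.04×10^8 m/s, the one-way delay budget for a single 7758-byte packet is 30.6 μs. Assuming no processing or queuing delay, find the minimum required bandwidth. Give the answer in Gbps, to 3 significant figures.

L = 62064 bits.
Propagation delay = 3240 / 204000000 = 15.8824 μs.
Transmission budget = 30.6 − 15.8824 = 14.7176 μs.
R ≥ L / t_tx = 62064 bits / 1.47176e-05 s = 4.22 Gbps.

4.22 Gbps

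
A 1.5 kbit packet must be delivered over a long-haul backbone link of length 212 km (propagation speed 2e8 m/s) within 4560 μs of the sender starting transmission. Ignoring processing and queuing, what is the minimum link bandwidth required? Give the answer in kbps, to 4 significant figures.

Propagation delay = 212000 / 200000000 = 1060 μs.
Transmission budget = 4560 − 1060 = 3500 μs.
R ≥ L / t_tx = 1500 bits / 0.0035 s = 428.6 kbps.

428.6 kbps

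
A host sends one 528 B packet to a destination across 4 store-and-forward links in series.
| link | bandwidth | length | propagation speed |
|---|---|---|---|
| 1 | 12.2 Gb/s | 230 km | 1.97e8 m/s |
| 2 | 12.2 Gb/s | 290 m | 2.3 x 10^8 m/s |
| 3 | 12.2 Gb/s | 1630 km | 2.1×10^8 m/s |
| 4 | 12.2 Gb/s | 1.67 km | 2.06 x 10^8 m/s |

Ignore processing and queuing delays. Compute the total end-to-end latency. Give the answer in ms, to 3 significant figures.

L = 528 × 8 = 4224 bits.
Transmission delay per hop = L/R = 4224/12200000000 = 0.00034623 ms; 4 hops → 0.00138492 ms.
Propagation delays (d/s per hop): 1.16751, 0.00126087, 7.7619, 0.0081068 ms; sum = 8.93879 ms.
End-to-end = 8.94 ms.

8.94 ms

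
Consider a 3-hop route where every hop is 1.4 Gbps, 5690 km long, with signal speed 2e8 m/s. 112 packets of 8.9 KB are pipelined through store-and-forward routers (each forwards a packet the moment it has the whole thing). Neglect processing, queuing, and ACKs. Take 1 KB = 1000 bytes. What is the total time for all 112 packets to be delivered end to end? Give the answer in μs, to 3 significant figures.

91100 μs

Per-hop transmission t_tx = L/R = 71200/1400000000 = 50.8571 μs.
Per-hop propagation t_prop = 5690000/200000000 = 28450 μs.
Pipeline fill: first packet needs 3·t_tx to clear all hops; remaining 111 packets each add one t_tx.
Total = (3+112-1)·t_tx + 3·t_prop = 114·50.8571 + 3·28450 = 91100 μs.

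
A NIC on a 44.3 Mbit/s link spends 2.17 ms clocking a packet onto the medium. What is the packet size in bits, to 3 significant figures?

96100 bits

L = R × t_tx = 44300000 b/s × 0.00217 s = 96131 bits.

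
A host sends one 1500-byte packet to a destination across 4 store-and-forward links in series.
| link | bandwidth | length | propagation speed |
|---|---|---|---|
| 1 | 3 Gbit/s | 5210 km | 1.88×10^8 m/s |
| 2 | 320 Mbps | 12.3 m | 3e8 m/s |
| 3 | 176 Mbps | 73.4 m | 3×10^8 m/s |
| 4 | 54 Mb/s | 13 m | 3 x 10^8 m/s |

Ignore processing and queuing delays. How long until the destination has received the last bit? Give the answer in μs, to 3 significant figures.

28000 μs

L = 1500 × 8 = 12000 bits.
Transmission delays (L/R per hop): 4, 37.5, 68.1818, 222.222 μs; sum = 331.904 μs.
Propagation delays (d/s per hop): 27712.8, 0.041, 0.244667, 0.0433333 μs; sum = 27713.1 μs.
End-to-end = 28000 μs.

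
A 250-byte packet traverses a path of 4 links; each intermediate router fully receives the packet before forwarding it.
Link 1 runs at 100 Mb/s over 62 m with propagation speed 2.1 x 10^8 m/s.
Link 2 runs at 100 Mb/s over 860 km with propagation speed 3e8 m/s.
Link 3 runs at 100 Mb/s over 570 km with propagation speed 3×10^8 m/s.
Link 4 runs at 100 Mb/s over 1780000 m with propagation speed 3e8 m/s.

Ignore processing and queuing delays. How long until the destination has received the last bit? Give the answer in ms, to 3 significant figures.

L = 250 × 8 = 2000 bits.
Transmission delay per hop = L/R = 2000/100000000 = 0.02 ms; 4 hops → 0.08 ms.
Propagation delays (d/s per hop): 0.000295238, 2.86667, 1.9, 5.93333 ms; sum = 10.7003 ms.
End-to-end = 10.8 ms.

10.8 ms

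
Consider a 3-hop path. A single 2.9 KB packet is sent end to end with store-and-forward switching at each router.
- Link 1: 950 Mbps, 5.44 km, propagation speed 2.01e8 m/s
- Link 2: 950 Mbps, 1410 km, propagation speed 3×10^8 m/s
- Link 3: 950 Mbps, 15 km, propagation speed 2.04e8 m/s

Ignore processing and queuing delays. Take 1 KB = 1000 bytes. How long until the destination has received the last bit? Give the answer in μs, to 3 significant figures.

L = 23200 bits.
Transmission delay per hop = L/R = 23200/950000000 = 24.4211 μs; 3 hops → 73.2632 μs.
Propagation delays (d/s per hop): 27.0647, 4700, 73.5294 μs; sum = 4800.59 μs.
End-to-end = 4870 μs.

4870 μs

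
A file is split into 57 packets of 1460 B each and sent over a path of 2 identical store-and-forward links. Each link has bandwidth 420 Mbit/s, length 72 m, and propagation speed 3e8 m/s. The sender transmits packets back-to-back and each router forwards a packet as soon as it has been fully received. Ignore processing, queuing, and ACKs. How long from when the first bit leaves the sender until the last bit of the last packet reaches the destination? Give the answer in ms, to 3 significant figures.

Per-hop transmission t_tx = L/R = 11680/420000000 = 0.0278095 ms.
Per-hop propagation t_prop = 72/300000000 = 0.00024 ms.
Pipeline fill: first packet needs 2·t_tx to clear all hops; remaining 56 packets each add one t_tx.
Total = (2+57-1)·t_tx + 2·t_prop = 58·0.0278095 + 2·0.00024 = 1.61 ms.

1.61 ms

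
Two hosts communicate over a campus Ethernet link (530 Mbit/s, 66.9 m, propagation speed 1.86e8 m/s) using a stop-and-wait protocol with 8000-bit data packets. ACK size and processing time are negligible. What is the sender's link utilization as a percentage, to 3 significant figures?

95.5 %

t_tx = L/R = 8000/530000000 = 1.50943e-05 s.
t_prop = 66.9/186000000 = 3.59677e-07 s; RTT = 7.19355e-07 s.
Cycle = t_tx + RTT = 1.58137e-05 s.
Utilization = t_tx / cycle = 1.50943e-05/1.58137e-05 = 95.5 %.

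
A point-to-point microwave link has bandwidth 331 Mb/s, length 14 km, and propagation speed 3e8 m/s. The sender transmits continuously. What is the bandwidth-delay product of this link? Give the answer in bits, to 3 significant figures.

15400 bits

Propagation delay = 14000 / 300000000 = 4.66667e-05 s.
BDP = R × t_prop = 331000000 × 4.66667e-05 = 15446.7 bits.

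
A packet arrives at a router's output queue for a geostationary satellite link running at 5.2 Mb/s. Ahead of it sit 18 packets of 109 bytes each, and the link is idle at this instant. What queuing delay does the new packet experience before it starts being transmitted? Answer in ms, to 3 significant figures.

3.02 ms

Each queued packet: L/R = 872/5200000 = 0.167692 ms.
18 queued → 3.01846 ms.
Queuing delay = 3.02 ms.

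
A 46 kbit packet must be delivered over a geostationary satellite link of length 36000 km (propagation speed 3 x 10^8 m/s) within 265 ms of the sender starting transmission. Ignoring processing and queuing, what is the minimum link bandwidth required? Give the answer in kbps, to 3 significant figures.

Propagation delay = 36000000 / 300000000 = 120 ms.
Transmission budget = 265 − 120 = 145 ms.
R ≥ L / t_tx = 46000 bits / 0.145 s = 317 kbps.

317 kbps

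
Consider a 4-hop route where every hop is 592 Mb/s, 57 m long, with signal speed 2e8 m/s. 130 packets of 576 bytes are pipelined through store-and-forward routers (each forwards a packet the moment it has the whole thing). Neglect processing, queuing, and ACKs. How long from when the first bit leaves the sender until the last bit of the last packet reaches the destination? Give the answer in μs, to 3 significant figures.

Per-hop transmission t_tx = L/R = 4608/592000000 = 7.78378 μs.
Per-hop propagation t_prop = 57/200000000 = 0.285 μs.
Pipeline fill: first packet needs 4·t_tx to clear all hops; remaining 129 packets each add one t_tx.
Total = (4+130-1)·t_tx + 4·t_prop = 133·7.78378 + 4·0.285 = 1040 μs.

1040 μs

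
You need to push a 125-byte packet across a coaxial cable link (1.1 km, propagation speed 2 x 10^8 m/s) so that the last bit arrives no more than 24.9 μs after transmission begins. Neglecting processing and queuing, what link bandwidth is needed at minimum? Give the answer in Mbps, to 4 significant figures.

51.55 Mbps

L = 1000 bits.
Propagation delay = 1100 / 200000000 = 5.5 μs.
Transmission budget = 24.9 − 5.5 = 19.4 μs.
R ≥ L / t_tx = 1000 bits / 1.94e-05 s = 51.55 Mbps.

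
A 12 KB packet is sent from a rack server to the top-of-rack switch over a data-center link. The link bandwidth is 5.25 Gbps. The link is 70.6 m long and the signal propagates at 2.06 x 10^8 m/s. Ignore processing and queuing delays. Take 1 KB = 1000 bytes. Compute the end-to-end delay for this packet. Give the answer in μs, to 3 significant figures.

18.6 μs

L = 96000 bits.
Transmission delay = L/R = 96000 / 5250000000 = 18.2857 μs.
Propagation delay = d/s = 70.6 m / 206000000 m/s = 0.342718 μs.
Total = 18.6 μs.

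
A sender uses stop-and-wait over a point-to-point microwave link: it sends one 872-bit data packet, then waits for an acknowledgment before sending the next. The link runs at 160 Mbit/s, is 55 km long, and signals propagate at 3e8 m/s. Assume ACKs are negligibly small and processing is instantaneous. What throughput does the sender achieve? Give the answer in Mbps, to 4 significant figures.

t_tx = L/R = 872/160000000 = 5.45e-06 s.
t_prop = 55000/300000000 = 0.000183333 s; RTT = 0.000366667 s.
Cycle = t_tx + RTT = 0.000372117 s.
Throughput = L / cycle = 872 / 0.000372117 = 2.343 Mbps.

2.343 Mbps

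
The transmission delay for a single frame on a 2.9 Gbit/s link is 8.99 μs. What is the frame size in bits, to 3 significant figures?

26100 bits

L = R × t_tx = 2900000000 b/s × 8.99e-06 s = 26071 bits.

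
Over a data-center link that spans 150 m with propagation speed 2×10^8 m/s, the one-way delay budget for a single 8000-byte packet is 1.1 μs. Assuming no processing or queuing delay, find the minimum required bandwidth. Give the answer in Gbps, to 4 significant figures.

L = 64000 bits.
Propagation delay = 150 / 200000000 = 0.75 μs.
Transmission budget = 1.1 − 0.75 = 0.35 μs.
R ≥ L / t_tx = 64000 bits / 3.5e-07 s = 182.9 Gbps.

182.9 Gbps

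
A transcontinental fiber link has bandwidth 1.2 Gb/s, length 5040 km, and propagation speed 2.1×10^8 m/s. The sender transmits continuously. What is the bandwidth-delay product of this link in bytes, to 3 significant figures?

3600000 bytes

Propagation delay = 5040000 / 210000000 = 0.024 s.
BDP = R × t_prop = 1200000000 × 0.024 = 28800000 bits.
In bytes: 28800000/8 = 3600000 bytes.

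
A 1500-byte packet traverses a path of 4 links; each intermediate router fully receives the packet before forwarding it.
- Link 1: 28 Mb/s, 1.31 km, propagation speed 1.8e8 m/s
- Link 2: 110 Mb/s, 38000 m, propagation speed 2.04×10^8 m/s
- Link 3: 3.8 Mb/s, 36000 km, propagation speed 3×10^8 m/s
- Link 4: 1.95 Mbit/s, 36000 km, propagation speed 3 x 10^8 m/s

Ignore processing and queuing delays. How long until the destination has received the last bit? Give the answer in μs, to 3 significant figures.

250000 μs

L = 1500 × 8 = 12000 bits.
Transmission delays (L/R per hop): 428.571, 109.091, 3157.89, 6153.85 μs; sum = 9849.4 μs.
Propagation delays (d/s per hop): 7.27778, 186.275, 120000, 120000 μs; sum = 240194 μs.
End-to-end = 250000 μs.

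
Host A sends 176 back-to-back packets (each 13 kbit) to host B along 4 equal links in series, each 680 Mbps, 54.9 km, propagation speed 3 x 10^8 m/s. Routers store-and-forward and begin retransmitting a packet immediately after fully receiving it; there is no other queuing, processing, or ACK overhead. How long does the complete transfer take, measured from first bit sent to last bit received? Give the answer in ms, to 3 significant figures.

Per-hop transmission t_tx = L/R = 13000/680000000 = 0.0191176 ms.
Per-hop propagation t_prop = 54900/300000000 = 0.183 ms.
Pipeline fill: first packet needs 4·t_tx to clear all hops; remaining 175 packets each add one t_tx.
Total = (4+176-1)·t_tx + 4·t_prop = 179·0.0191176 + 4·0.183 = 4.15 ms.

4.15 ms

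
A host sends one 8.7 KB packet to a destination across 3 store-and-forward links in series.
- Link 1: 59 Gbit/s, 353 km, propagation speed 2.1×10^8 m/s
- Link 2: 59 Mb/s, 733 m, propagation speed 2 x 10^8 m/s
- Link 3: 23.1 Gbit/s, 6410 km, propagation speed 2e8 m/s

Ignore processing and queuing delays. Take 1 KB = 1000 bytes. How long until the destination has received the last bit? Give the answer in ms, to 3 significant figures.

34.9 ms

L = 69600 bits.
Transmission delays (L/R per hop): 0.00117966, 1.17966, 0.00301299 ms; sum = 1.18385 ms.
Propagation delays (d/s per hop): 1.68095, 0.003665, 32.05 ms; sum = 33.7346 ms.
End-to-end = 34.9 ms.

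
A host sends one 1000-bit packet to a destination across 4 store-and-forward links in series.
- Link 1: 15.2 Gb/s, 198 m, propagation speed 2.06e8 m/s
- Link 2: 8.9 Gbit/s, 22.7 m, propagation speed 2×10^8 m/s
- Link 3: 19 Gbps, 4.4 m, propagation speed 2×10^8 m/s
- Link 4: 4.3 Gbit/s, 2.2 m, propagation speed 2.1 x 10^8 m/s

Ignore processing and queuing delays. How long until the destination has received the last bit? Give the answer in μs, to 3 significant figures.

Transmission delays (L/R per hop): 0.0657895, 0.11236, 0.0526316, 0.232558 μs; sum = 0.463339 μs.
Propagation delays (d/s per hop): 0.961165, 0.1135, 0.022, 0.0104762 μs; sum = 1.10714 μs.
End-to-end = 1.57 μs.

1.57 μs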